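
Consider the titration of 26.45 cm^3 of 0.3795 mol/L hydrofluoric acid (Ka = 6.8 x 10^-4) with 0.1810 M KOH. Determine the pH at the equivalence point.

n(HF) = 0.3795 x 0.02645 = 0.01004 mol; V(KOH) at equivalence = 0.01004/0.1810 = 0.05546 L.
At equivalence all the acid is converted to F-; total volume = 0.02645 + 0.05546 = 0.08191 L, so [F-] = 0.01004/0.08191 = 0.1226 M.
Kb = Kw/Ka = 1.0e-14 / 6.8 x 10^-4 = 1.47e-11.
[OH^-] = sqrt(Kb x [F-]) = sqrt(1.47e-11 x 0.1226) = 1.34e-6 M.
pOH = 5.87, so pH = 14.00 - 5.87 = 8.13.

8.13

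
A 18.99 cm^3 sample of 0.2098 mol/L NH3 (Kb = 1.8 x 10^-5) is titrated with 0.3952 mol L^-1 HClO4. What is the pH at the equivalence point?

5.06

n(NH3) = 0.2098 x 0.01899 = 0.003984 mol; V(HClO4) at equivalence = 0.003984/0.3952 = 0.01008 L.
At equivalence the base is fully converted to NH4+; total volume = 0.02907 L, so [NH4+] = 0.003984/0.02907 = 0.1370 M.
Ka(NH4+) = Kw/Kb = 1.0e-14 / 1.8 x 10^-5 = 5.56e-10.
[H^+] = sqrt(Ka x [NH4+]) = sqrt(5.56e-10 x 0.1370) = 8.73e-6 M.
pH = -log(8.73e-6) = 5.06.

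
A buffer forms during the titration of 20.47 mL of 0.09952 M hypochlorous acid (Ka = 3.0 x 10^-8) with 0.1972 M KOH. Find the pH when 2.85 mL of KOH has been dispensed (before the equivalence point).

Initial n(HClO) = 0.09952 x 0.02047 = 0.002037 mol.
n(KOH) added = 0.1972 x 0.002850 = 0.0005620 mol, converting that many moles of HClO to ClO-.
Remaining n(HClO) = 0.001475 mol; n(ClO-) = 0.0005620 mol.
By Henderson-Hasselbalch, pH = pKa + log([A^-]/[HA]) = 7.52 + log(0.0005620/0.001475) = 7.52 + (-0.42) = 7.10.

7.10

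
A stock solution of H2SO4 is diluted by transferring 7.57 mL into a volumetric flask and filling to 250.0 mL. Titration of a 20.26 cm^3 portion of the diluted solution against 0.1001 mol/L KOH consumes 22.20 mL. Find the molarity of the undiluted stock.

n(KOH) = 0.1001 x 0.02220 = 0.002222 mol.
n(H2SO4) in the aliquot = 0.002222 x 1/2 = 0.001111 mol.
[diluted H2SO4] = 0.001111 / 0.02026 = 0.05484 M.
Dilution factor = 250.0/7.570 = 33.03, so [stock] = 0.05484 x 33.03 = 1.81 M.

1.81 M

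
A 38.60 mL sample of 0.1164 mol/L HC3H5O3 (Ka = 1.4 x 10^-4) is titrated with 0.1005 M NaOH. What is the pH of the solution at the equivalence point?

8.29

n(HC3H5O3) = 0.1164 x 0.03860 = 0.004493 mol; V(NaOH) at equivalence = 0.004493/0.1005 = 0.04471 L.
At equivalence all the acid is converted to C3H5O3-; total volume = 0.03860 + 0.04471 = 0.08331 L, so [C3H5O3-] = 0.004493/0.08331 = 0.05393 M.
Kb = Kw/Ka = 1.0e-14 / 1.4 x 10^-4 = 7.14e-11.
[OH^-] = sqrt(Kb x [C3H5O3-]) = sqrt(7.14e-11 x 0.05393) = 1.96e-6 M.
pOH = 5.71, so pH = 14.00 - 5.71 = 8.29.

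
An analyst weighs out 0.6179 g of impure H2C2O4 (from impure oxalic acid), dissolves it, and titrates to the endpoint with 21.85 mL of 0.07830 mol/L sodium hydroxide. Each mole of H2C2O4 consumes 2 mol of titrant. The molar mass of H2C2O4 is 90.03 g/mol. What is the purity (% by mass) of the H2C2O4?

n(NaOH) = 0.07830 x 0.02185 = 0.001711 mol.
n(H2C2O4) = 0.001711 / 2 = 0.0008554 mol.
mass of H2C2O4 = 0.0008554 x 90.03 = 0.07701 g.
% purity = 0.07701 / 0.6179 x 100 = 12.5%.

12.5%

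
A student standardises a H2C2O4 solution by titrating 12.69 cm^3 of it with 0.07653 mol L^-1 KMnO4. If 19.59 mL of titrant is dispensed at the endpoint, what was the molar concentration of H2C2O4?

0.295 M

n(KMnO4) = 0.07653 x 0.01959 = 0.001499 mol.
From the balanced equation, 2 mol KMnO4 reacts with 5 mol H2C2O4, so n(H2C2O4) = 0.001499 x 5/2 = 0.003748 mol.
[H2C2O4] = 0.003748 / 0.01269 L = 0.295 M.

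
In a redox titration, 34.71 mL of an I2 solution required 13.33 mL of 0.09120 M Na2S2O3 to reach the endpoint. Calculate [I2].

n(Na2S2O3) = 0.09120 x 0.01333 = 0.001216 mol.
From the balanced equation, 2 mol Na2S2O3 reacts with 1 mol I2, so n(I2) = 0.001216 x 1/2 = 0.0006078 mol.
[I2] = 0.0006078 / 0.03471 L = 0.0175 M.

0.0175 M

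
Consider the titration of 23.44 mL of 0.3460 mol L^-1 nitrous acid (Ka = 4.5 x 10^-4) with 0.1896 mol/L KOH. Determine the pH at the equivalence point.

n(HNO2) = 0.3460 x 0.02344 = 0.008110 mol; V(KOH) at equivalence = 0.008110/0.1896 = 0.04278 L.
At equivalence all the acid is converted to NO2-; total volume = 0.02344 + 0.04278 = 0.06622 L, so [NO2-] = 0.008110/0.06622 = 0.1225 M.
Kb = Kw/Ka = 1.0e-14 / 4.5 x 10^-4 = 2.22e-11.
[OH^-] = sqrt(Kb x [NO2-]) = sqrt(2.22e-11 x 0.1225) = 1.65e-6 M.
pOH = 5.78, so pH = 14.00 - 5.78 = 8.22.

8.22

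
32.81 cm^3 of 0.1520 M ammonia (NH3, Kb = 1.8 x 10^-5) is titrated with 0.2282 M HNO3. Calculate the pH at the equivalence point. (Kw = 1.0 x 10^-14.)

n(NH3) = 0.1520 x 0.03281 = 0.004987 mol; V(HNO3) at equivalence = 0.004987/0.2282 = 0.02185 L.
At equivalence the base is fully converted to NH4+; total volume = 0.05466 L, so [NH4+] = 0.004987/0.05466 = 0.09123 M.
Ka(NH4+) = Kw/Kb = 1.0e-14 / 1.8 x 10^-5 = 5.56e-10.
[H^+] = sqrt(Ka x [NH4+]) = sqrt(5.56e-10 x 0.09123) = 7.12e-6 M.
pH = -log(7.12e-6) = 5.15.

5.15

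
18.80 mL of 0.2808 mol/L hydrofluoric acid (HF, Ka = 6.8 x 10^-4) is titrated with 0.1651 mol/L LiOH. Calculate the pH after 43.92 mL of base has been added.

12.50

n(acid) = 0.2808 x 0.01880 = 0.005279 mol; n(LiOH) added = 0.1651 x 0.04392 = 0.007251 mol.
Base is in excess by 0.007251 - 0.005279 = 0.001972 mol in a total volume of 0.06272 L.
[OH^-] = 0.001972/0.06272 = 0.03144 M, so pOH = 1.50 and pH = 14.00 - 1.50 = 12.50.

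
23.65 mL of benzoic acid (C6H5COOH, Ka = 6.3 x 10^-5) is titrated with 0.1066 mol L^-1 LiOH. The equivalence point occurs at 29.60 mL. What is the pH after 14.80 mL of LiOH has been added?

14.80 mL is exactly half the equivalence volume (29.60/2), i.e. the half-equivalence point.
There, n(HA) = n(A^-), so pH = pKa = -log(6.3 x 10^-5) = 4.20.

4.20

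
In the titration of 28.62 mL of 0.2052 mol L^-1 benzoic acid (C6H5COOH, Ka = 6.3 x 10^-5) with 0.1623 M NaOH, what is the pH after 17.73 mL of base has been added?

4.18

Initial n(C6H5COOH) = 0.2052 x 0.02862 = 0.005873 mol.
n(NaOH) added = 0.1623 x 0.01773 = 0.002878 mol, converting that many moles of C6H5COOH to C6H5COO-.
Remaining n(C6H5COOH) = 0.002995 mol; n(C6H5COO-) = 0.002878 mol.
By Henderson-Hasselbalch, pH = pKa + log([A^-]/[HA]) = 4.20 + log(0.002878/0.002995) = 4.20 + (-0.02) = 4.18.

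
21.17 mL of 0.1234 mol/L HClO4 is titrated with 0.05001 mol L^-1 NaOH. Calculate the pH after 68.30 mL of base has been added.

n(acid) = 0.1234 x 0.02117 = 0.002612 mol; n(NaOH) added = 0.05001 x 0.06830 = 0.003416 mol.
Base is in excess by 0.003416 - 0.002612 = 0.0008033 mol in a total volume of 0.08947 L.
[OH^-] = 0.0008033/0.08947 = 0.008978 M, so pOH = 2.05 and pH = 14.00 - 2.05 = 11.95.

11.95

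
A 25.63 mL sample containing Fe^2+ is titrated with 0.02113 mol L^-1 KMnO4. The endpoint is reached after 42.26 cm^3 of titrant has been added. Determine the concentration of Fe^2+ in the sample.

0.174 M

n(KMnO4) = 0.02113 x 0.04226 = 0.0008930 mol.
From the balanced equation, 1 mol KMnO4 reacts with 5 mol Fe^2+, so n(Fe^2+) = 0.0008930 x 5/1 = 0.004465 mol.
[Fe^2+] = 0.004465 / 0.02563 L = 0.174 M.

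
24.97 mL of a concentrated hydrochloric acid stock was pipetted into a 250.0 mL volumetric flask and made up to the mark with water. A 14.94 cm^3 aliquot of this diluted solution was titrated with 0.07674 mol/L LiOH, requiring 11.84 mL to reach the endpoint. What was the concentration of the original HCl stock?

0.609 M

n(LiOH) = 0.07674 x 0.01184 = 0.0009086 mol.
n(HCl) in the aliquot = 0.0009086 mol.
[diluted HCl] = 0.0009086 / 0.01494 = 0.06082 M.
Dilution factor = 250.0/24.97 = 10.01, so [stock] = 0.06082 x 10.01 = 0.609 M.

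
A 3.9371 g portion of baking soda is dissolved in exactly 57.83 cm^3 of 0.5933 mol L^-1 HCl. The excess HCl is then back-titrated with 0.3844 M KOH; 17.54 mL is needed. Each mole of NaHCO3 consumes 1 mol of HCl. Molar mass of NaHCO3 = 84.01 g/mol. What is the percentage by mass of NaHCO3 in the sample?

58.8%

Total n(HCl) added = 0.5933 x 0.05783 = 0.03431 mol.
n(KOH) used = 0.3844 x 0.01754 = 0.006742 mol, which equals the excess n(HCl).
So n(HCl) consumed by the sample = 0.03431 - 0.006742 = 0.02757 mol.
n(NaHCO3) = 0.02757 / 1 = 0.02757 mol.
mass NaHCO3 = 0.02757 x 84.01 = 2.316 g, so %NaHCO3 = 2.316/3.9371 x 100 = 58.8%.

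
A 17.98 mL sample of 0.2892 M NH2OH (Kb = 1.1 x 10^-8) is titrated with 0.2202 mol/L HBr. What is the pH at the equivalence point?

3.47

n(NH2OH) = 0.2892 x 0.01798 = 0.005200 mol; V(HBr) at equivalence = 0.005200/0.2202 = 0.02361 L.
At equivalence the base is fully converted to NH3OH+; total volume = 0.04159 L, so [NH3OH+] = 0.005200/0.04159 = 0.1250 M.
Ka(NH3OH+) = Kw/Kb = 1.0e-14 / 1.1 x 10^-8 = 9.09e-7.
[H^+] = sqrt(Ka x [NH3OH+]) = sqrt(9.09e-7 x 0.1250) = 0.000337 M.
pH = -log(0.000337) = 3.47.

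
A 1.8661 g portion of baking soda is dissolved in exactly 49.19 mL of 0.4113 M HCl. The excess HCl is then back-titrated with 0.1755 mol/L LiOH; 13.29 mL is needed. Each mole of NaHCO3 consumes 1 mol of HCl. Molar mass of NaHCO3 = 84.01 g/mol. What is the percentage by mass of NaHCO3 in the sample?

80.6%

Total n(HCl) added = 0.4113 x 0.04919 = 0.02023 mol.
n(LiOH) used = 0.1755 x 0.01329 = 0.002332 mol, which equals the excess n(HCl).
So n(HCl) consumed by the sample = 0.02023 - 0.002332 = 0.01790 mol.
n(NaHCO3) = 0.01790 / 1 = 0.01790 mol.
mass NaHCO3 = 0.01790 x 84.01 = 1.504 g, so %NaHCO3 = 1.504/1.8661 x 100 = 80.6%.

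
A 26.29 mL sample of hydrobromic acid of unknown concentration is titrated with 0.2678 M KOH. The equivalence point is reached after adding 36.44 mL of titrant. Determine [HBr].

0.371 M

n(KOH) delivered = 0.2678 x 0.03644 = 0.009759 mol.
For a 1:1 reaction, n(HBr) = 0.009759 mol.
[HBr] = 0.009759 mol / 0.02629 L = 0.371 M.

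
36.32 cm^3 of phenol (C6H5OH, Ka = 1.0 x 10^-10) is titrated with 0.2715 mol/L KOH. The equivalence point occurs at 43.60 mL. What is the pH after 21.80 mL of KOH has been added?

21.80 mL is exactly half the equivalence volume (43.60/2), i.e. the half-equivalence point.
There, n(HA) = n(A^-), so pH = pKa = -log(1.0 x 10^-10) = 10.00.

10.00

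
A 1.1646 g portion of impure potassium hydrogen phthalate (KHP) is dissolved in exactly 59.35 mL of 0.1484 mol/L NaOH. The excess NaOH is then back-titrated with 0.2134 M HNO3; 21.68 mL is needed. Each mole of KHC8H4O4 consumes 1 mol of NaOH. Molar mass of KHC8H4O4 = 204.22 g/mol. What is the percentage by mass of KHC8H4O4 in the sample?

73.3%

Total n(NaOH) added = 0.1484 x 0.05935 = 0.008808 mol.
n(HNO3) used = 0.2134 x 0.02168 = 0.004627 mol, which equals the excess n(NaOH).
So n(NaOH) consumed by the sample = 0.008808 - 0.004627 = 0.004181 mol.
n(KHC8H4O4) = 0.004181 / 1 = 0.004181 mol.
mass KHC8H4O4 = 0.004181 x 204.22 = 0.8538 g, so %KHC8H4O4 = 0.8538/1.1646 x 100 = 73.3%.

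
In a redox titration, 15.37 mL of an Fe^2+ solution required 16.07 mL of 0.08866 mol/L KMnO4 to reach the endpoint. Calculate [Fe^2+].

0.463 M

n(KMnO4) = 0.08866 x 0.01607 = 0.001425 mol.
From the balanced equation, 1 mol KMnO4 reacts with 5 mol Fe^2+, so n(Fe^2+) = 0.001425 x 5/1 = 0.007124 mol.
[Fe^2+] = 0.007124 / 0.01537 L = 0.463 M.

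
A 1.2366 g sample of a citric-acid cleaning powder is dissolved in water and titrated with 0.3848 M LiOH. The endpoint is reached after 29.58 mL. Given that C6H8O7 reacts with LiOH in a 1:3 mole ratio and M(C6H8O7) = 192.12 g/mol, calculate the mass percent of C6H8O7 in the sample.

58.9%

n(LiOH) = 0.3848 x 0.02958 = 0.01138 mol.
n(C6H8O7) = 0.01138 / 3 = 0.003794 mol.
mass of C6H8O7 = 0.003794 x 192.12 = 0.7289 g.
% purity = 0.7289 / 1.2366 x 100 = 58.9%.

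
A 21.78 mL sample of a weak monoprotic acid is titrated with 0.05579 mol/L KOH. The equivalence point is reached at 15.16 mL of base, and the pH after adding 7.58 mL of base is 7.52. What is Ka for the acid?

7.58 mL is half of the equivalence volume, so this is the half-equivalence point where [HA] = [A^-].
At half-equivalence pH = pKa, so pKa = 7.52.
Ka = 10^(-7.52) = 3.0 x 10^-8.

3.0 x 10^-8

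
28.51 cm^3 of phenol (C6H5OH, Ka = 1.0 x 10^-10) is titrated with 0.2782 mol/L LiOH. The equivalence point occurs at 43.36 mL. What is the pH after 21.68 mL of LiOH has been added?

21.68 mL is exactly half the equivalence volume (43.36/2), i.e. the half-equivalence point.
There, n(HA) = n(A^-), so pH = pKa = -log(1.0 x 10^-10) = 10.00.

10.00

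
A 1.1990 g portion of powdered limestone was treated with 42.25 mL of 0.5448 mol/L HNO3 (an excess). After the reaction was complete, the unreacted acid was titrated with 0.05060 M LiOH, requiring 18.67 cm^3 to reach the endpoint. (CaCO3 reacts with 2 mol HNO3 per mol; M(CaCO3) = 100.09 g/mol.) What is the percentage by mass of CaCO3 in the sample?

92.1%

Total n(HNO3) added = 0.5448 x 0.04225 = 0.02302 mol.
n(LiOH) used = 0.05060 x 0.01867 = 0.0009447 mol, which equals the excess n(HNO3).
So n(HNO3) consumed by the sample = 0.02302 - 0.0009447 = 0.02207 mol.
n(CaCO3) = 0.02207 / 2 = 0.01104 mol.
mass CaCO3 = 0.01104 x 100.09 = 1.105 g, so %CaCO3 = 1.105/1.1990 x 100 = 92.1%.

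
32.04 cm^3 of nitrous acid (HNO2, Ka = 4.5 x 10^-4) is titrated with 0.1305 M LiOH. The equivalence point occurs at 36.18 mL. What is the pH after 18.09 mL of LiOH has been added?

3.35

18.09 mL is exactly half the equivalence volume (36.18/2), i.e. the half-equivalence point.
There, n(HA) = n(A^-), so pH = pKa = -log(4.5 x 10^-4) = 3.35.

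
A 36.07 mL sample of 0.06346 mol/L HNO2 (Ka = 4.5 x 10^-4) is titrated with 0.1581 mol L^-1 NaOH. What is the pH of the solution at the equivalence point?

n(HNO2) = 0.06346 x 0.03607 = 0.002289 mol; V(NaOH) at equivalence = 0.002289/0.1581 = 0.01448 L.
At equivalence all the acid is converted to NO2-; total volume = 0.03607 + 0.01448 = 0.05055 L, so [NO2-] = 0.002289/0.05055 = 0.04528 M.
Kb = Kw/Ka = 1.0e-14 / 4.5 x 10^-4 = 2.22e-11.
[OH^-] = sqrt(Kb x [NO2-]) = sqrt(2.22e-11 x 0.04528) = 1.00e-6 M.
pOH = 6.00, so pH = 14.00 - 6.00 = 8.00.

8.00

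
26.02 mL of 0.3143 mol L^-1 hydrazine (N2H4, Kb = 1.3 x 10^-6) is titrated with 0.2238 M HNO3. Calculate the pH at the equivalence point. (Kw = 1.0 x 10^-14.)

4.50

n(N2H4) = 0.3143 x 0.02602 = 0.008178 mol; V(HNO3) at equivalence = 0.008178/0.2238 = 0.03654 L.
At equivalence the base is fully converted to N2H5+; total volume = 0.06256 L, so [N2H5+] = 0.008178/0.06256 = 0.1307 M.
Ka(N2H5+) = Kw/Kb = 1.0e-14 / 1.3 x 10^-6 = 7.69e-9.
[H^+] = sqrt(Ka x [N2H5+]) = sqrt(7.69e-9 x 0.1307) = 3.17e-5 M.
pH = -log(3.17e-5) = 4.50.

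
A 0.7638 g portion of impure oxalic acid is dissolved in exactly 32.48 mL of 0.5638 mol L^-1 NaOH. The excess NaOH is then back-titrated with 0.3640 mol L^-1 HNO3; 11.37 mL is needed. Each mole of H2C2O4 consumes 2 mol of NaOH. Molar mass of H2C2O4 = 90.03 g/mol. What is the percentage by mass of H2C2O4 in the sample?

83.5%

Total n(NaOH) added = 0.5638 x 0.03248 = 0.01831 mol.
n(HNO3) used = 0.3640 x 0.01137 = 0.004139 mol, which equals the excess n(NaOH).
So n(NaOH) consumed by the sample = 0.01831 - 0.004139 = 0.01417 mol.
n(H2C2O4) = 0.01417 / 2 = 0.007087 mol.
mass H2C2O4 = 0.007087 x 90.03 = 0.6380 g, so %H2C2O4 = 0.6380/0.7638 x 100 = 83.5%.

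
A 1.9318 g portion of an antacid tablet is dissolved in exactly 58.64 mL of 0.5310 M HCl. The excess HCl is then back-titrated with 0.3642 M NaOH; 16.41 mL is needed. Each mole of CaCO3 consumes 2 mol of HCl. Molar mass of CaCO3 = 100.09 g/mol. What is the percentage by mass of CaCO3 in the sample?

65.2%

Total n(HCl) added = 0.5310 x 0.05864 = 0.03114 mol.
n(NaOH) used = 0.3642 x 0.01641 = 0.005977 mol, which equals the excess n(HCl).
So n(HCl) consumed by the sample = 0.03114 - 0.005977 = 0.02516 mol.
n(CaCO3) = 0.02516 / 2 = 0.01258 mol.
mass CaCO3 = 0.01258 x 100.09 = 1.259 g, so %CaCO3 = 1.259/1.9318 x 100 = 65.2%.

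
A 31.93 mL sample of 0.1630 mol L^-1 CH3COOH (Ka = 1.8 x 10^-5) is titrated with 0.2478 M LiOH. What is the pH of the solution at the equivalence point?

8.87

n(CH3COOH) = 0.1630 x 0.03193 = 0.005205 mol; V(LiOH) at equivalence = 0.005205/0.2478 = 0.02100 L.
At equivalence all the acid is converted to CH3COO-; total volume = 0.03193 + 0.02100 = 0.05293 L, so [CH3COO-] = 0.005205/0.05293 = 0.09832 M.
Kb = Kw/Ka = 1.0e-14 / 1.8 x 10^-5 = 5.56e-10.
[OH^-] = sqrt(Kb x [CH3COO-]) = sqrt(5.56e-10 x 0.09832) = 7.39e-6 M.
pOH = 5.13, so pH = 14.00 - 5.13 = 8.87.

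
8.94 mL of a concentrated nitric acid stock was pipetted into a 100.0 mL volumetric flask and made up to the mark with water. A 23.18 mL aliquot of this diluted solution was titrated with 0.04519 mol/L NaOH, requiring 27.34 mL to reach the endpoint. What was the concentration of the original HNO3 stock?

n(NaOH) = 0.04519 x 0.02734 = 0.001235 mol.
n(HNO3) in the aliquot = 0.001235 mol.
[diluted HNO3] = 0.001235 / 0.02318 = 0.05330 M.
Dilution factor = 100.0/8.940 = 11.19, so [stock] = 0.05330 x 11.19 = 0.596 M.

0.596 M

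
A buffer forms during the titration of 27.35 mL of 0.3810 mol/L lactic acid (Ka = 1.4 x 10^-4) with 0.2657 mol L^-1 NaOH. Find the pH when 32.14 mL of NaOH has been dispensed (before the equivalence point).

4.51

Initial n(HC3H5O3) = 0.3810 x 0.02735 = 0.01042 mol.
n(NaOH) added = 0.2657 x 0.03214 = 0.008540 mol, converting that many moles of HC3H5O3 to C3H5O3-.
Remaining n(HC3H5O3) = 0.001881 mol; n(C3H5O3-) = 0.008540 mol.
By Henderson-Hasselbalch, pH = pKa + log([A^-]/[HA]) = 3.85 + log(0.008540/0.001881) = 3.85 + (+0.66) = 4.51.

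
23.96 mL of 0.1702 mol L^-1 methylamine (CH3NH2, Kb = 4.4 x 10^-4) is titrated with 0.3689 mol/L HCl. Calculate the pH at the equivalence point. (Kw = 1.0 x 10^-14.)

n(CH3NH2) = 0.1702 x 0.02396 = 0.004078 mol; V(HCl) at equivalence = 0.004078/0.3689 = 0.01105 L.
At equivalence the base is fully converted to CH3NH3+; total volume = 0.03501 L, so [CH3NH3+] = 0.004078/0.03501 = 0.1165 M.
Ka(CH3NH3+) = Kw/Kb = 1.0e-14 / 4.4 x 10^-4 = 2.27e-11.
[H^+] = sqrt(Ka x [CH3NH3+]) = sqrt(2.27e-11 x 0.1165) = 1.63e-6 M.
pH = -log(1.63e-6) = 5.79.

5.79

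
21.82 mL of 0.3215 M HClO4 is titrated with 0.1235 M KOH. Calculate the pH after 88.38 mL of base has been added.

12.55

n(acid) = 0.3215 x 0.02182 = 0.007015 mol; n(KOH) added = 0.1235 x 0.08838 = 0.01091 mol.
Base is in excess by 0.01091 - 0.007015 = 0.003900 mol in a total volume of 0.1102 L.
[OH^-] = 0.003900/0.1102 = 0.03539 M, so pOH = 1.45 and pH = 14.00 - 1.45 = 12.55.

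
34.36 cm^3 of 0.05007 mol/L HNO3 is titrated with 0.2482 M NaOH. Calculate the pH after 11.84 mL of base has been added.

12.42

n(acid) = 0.05007 x 0.03436 = 0.001720 mol; n(NaOH) added = 0.2482 x 0.01184 = 0.002939 mol.
Base is in excess by 0.002939 - 0.001720 = 0.001218 mol in a total volume of 0.04620 L.
[OH^-] = 0.001218/0.04620 = 0.02637 M, so pOH = 1.58 and pH = 14.00 - 1.58 = 12.42.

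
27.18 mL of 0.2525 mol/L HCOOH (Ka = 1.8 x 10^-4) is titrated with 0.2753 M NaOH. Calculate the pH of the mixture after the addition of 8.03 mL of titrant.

3.42

Initial n(HCOOH) = 0.2525 x 0.02718 = 0.006863 mol.
n(NaOH) added = 0.2753 x 0.008030 = 0.002211 mol, converting that many moles of HCOOH to HCOO-.
Remaining n(HCOOH) = 0.004652 mol; n(HCOO-) = 0.002211 mol.
By Henderson-Hasselbalch, pH = pKa + log([A^-]/[HA]) = 3.74 + log(0.002211/0.004652) = 3.74 + (-0.32) = 3.42.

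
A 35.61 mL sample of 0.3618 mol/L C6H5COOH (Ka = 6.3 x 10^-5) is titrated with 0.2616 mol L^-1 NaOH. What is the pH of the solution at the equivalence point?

8.69

n(C6H5COOH) = 0.3618 x 0.03561 = 0.01288 mol; V(NaOH) at equivalence = 0.01288/0.2616 = 0.04925 L.
At equivalence all the acid is converted to C6H5COO-; total volume = 0.03561 + 0.04925 = 0.08486 L, so [C6H5COO-] = 0.01288/0.08486 = 0.1518 M.
Kb = Kw/Ka = 1.0e-14 / 6.3 x 10^-5 = 1.59e-10.
[OH^-] = sqrt(Kb x [C6H5COO-]) = sqrt(1.59e-10 x 0.1518) = 4.91e-6 M.
pOH = 5.31, so pH = 14.00 - 5.31 = 8.69.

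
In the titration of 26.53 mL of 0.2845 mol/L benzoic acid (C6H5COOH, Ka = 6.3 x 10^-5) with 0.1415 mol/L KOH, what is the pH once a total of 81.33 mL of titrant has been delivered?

12.56

n(acid) = 0.2845 x 0.02653 = 0.007548 mol; n(KOH) added = 0.1415 x 0.08133 = 0.01151 mol.
Base is in excess by 0.01151 - 0.007548 = 0.003960 mol in a total volume of 0.1079 L.
[OH^-] = 0.003960/0.1079 = 0.03672 M, so pOH = 1.44 and pH = 14.00 - 1.44 = 12.56.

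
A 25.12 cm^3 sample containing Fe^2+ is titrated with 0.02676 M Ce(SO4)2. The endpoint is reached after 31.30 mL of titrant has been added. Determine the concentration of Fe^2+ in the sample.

n(Ce(SO4)2) = 0.02676 x 0.03130 = 0.0008376 mol.
From the balanced equation, 1 mol Ce(SO4)2 reacts with 1 mol Fe^2+, so n(Fe^2+) = 0.0008376 x 1/1 = 0.0008376 mol.
[Fe^2+] = 0.0008376 / 0.02512 L = 0.0333 M.

0.0333 M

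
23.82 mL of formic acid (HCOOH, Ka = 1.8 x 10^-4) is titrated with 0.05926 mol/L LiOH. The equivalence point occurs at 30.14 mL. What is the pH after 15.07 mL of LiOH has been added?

15.07 mL is exactly half the equivalence volume (30.14/2), i.e. the half-equivalence point.
There, n(HA) = n(A^-), so pH = pKa = -log(1.8 x 10^-4) = 3.74.

3.74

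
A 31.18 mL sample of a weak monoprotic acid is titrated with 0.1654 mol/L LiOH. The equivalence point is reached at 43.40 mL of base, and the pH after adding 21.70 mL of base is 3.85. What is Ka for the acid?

1.4 x 10^-4

21.70 mL is half of the equivalence volume, so this is the half-equivalence point where [HA] = [A^-].
At half-equivalence pH = pKa, so pKa = 3.85.
Ka = 10^(-3.85) = 1.4 x 10^-4.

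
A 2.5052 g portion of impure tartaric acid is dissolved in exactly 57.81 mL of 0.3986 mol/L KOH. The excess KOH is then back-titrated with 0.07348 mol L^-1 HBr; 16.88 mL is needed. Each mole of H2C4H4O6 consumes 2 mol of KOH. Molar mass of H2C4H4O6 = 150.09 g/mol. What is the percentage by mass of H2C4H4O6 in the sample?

65.3%

Total n(KOH) added = 0.3986 x 0.05781 = 0.02304 mol.
n(HBr) used = 0.07348 x 0.01688 = 0.001240 mol, which equals the excess n(KOH).
So n(KOH) consumed by the sample = 0.02304 - 0.001240 = 0.02180 mol.
n(H2C4H4O6) = 0.02180 / 2 = 0.01090 mol.
mass H2C4H4O6 = 0.01090 x 150.09 = 1.636 g, so %H2C4H4O6 = 1.636/2.5052 x 100 = 65.3%.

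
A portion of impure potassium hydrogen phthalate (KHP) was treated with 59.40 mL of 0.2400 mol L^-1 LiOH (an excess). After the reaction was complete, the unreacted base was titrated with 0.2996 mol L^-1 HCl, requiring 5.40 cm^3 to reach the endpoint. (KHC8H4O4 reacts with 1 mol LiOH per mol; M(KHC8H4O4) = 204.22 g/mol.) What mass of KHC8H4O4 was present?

2.58 g

Total n(LiOH) added = 0.2400 x 0.05940 = 0.01426 mol.
n(HCl) used = 0.2996 x 0.005400 = 0.001618 mol, which equals the excess n(LiOH).
So n(LiOH) consumed by the sample = 0.01426 - 0.001618 = 0.01264 mol.
n(KHC8H4O4) = 0.01264 / 1 = 0.01264 mol.
mass = 0.01264 mol x 204.22 g/mol = 2.58 g.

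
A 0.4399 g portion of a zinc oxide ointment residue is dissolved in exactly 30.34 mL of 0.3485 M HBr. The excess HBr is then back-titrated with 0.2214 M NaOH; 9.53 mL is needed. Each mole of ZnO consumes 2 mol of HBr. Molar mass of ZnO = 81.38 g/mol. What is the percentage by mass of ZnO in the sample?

78.3%

Total n(HBr) added = 0.3485 x 0.03034 = 0.01057 mol.
n(NaOH) used = 0.2214 x 0.009530 = 0.002110 mol, which equals the excess n(HBr).
So n(HBr) consumed by the sample = 0.01057 - 0.002110 = 0.008464 mol.
n(ZnO) = 0.008464 / 2 = 0.004232 mol.
mass ZnO = 0.004232 x 81.38 = 0.3444 g, so %ZnO = 0.3444/0.4399 x 100 = 78.3%.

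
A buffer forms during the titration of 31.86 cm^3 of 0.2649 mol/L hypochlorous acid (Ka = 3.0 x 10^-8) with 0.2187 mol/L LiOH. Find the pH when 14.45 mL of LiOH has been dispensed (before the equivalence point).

Initial n(HClO) = 0.2649 x 0.03186 = 0.008440 mol.
n(LiOH) added = 0.2187 x 0.01445 = 0.003160 mol, converting that many moles of HClO to ClO-.
Remaining n(HClO) = 0.005279 mol; n(ClO-) = 0.003160 mol.
By Henderson-Hasselbalch, pH = pKa + log([A^-]/[HA]) = 7.52 + log(0.003160/0.005279) = 7.52 + (-0.22) = 7.30.

7.30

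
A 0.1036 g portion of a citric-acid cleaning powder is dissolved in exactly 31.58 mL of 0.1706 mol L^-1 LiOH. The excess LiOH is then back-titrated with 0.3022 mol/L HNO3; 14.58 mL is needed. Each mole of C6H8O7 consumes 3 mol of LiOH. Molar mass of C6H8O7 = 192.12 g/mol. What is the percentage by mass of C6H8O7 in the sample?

60.7%

Total n(LiOH) added = 0.1706 x 0.03158 = 0.005388 mol.
n(HNO3) used = 0.3022 x 0.01458 = 0.004406 mol, which equals the excess n(LiOH).
So n(LiOH) consumed by the sample = 0.005388 - 0.004406 = 0.0009815 mol.
n(C6H8O7) = 0.0009815 / 3 = 0.0003272 mol.
mass C6H8O7 = 0.0003272 x 192.12 = 0.06285 g, so %C6H8O7 = 0.06285/0.1036 x 100 = 60.7%.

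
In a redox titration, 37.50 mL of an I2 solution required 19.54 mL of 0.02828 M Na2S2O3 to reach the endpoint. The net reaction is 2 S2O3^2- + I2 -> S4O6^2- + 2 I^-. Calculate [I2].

n(Na2S2O3) = 0.02828 x 0.01954 = 0.0005526 mol.
From the balanced equation, 2 mol Na2S2O3 reacts with 1 mol I2, so n(I2) = 0.0005526 x 1/2 = 0.0002763 mol.
[I2] = 0.0002763 / 0.03750 L = 0.00737 M.

0.00737 M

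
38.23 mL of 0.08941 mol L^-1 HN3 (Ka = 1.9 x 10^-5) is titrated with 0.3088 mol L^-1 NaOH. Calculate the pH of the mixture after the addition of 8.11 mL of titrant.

Initial n(HN3) = 0.08941 x 0.03823 = 0.003418 mol.
n(NaOH) added = 0.3088 x 0.008110 = 0.002504 mol, converting that many moles of HN3 to N3-.
Remaining n(HN3) = 0.0009138 mol; n(N3-) = 0.002504 mol.
By Henderson-Hasselbalch, pH = pKa + log([A^-]/[HA]) = 4.72 + log(0.002504/0.0009138) = 4.72 + (+0.44) = 5.16.

5.16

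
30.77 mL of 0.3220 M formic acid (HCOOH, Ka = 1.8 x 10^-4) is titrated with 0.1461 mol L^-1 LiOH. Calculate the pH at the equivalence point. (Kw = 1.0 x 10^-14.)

8.37

n(HCOOH) = 0.3220 x 0.03077 = 0.009908 mol; V(LiOH) at equivalence = 0.009908/0.1461 = 0.06782 L.
At equivalence all the acid is converted to HCOO-; total volume = 0.03077 + 0.06782 = 0.09859 L, so [HCOO-] = 0.009908/0.09859 = 0.1005 M.
Kb = Kw/Ka = 1.0e-14 / 1.8 x 10^-4 = 5.56e-11.
[OH^-] = sqrt(Kb x [HCOO-]) = sqrt(5.56e-11 x 0.1005) = 2.36e-6 M.
pOH = 5.63, so pH = 14.00 - 5.63 = 8.37.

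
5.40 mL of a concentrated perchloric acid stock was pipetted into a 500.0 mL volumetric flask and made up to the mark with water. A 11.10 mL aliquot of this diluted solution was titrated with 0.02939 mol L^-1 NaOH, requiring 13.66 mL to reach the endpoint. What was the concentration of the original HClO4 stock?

3.35 M

n(NaOH) = 0.02939 x 0.01366 = 0.0004015 mol.
n(HClO4) in the aliquot = 0.0004015 mol.
[diluted HClO4] = 0.0004015 / 0.01110 = 0.03617 M.
Dilution factor = 500.0/5.400 = 92.59, so [stock] = 0.03617 x 92.59 = 3.35 M.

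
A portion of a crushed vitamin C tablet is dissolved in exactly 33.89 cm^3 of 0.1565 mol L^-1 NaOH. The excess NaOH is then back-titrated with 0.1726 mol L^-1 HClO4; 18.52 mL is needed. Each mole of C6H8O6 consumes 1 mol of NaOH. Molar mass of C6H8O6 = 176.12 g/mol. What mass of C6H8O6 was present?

0.371 g

Total n(NaOH) added = 0.1565 x 0.03389 = 0.005304 mol.
n(HClO4) used = 0.1726 x 0.01852 = 0.003197 mol, which equals the excess n(NaOH).
So n(NaOH) consumed by the sample = 0.005304 - 0.003197 = 0.002107 mol.
n(C6H8O6) = 0.002107 / 1 = 0.002107 mol.
mass = 0.002107 mol x 176.12 g/mol = 0.371 g.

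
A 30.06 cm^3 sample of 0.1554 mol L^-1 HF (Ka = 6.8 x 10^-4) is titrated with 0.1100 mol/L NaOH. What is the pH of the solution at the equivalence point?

n(HF) = 0.1554 x 0.03006 = 0.004671 mol; V(NaOH) at equivalence = 0.004671/0.1100 = 0.04247 L.
At equivalence all the acid is converted to F-; total volume = 0.03006 + 0.04247 = 0.07253 L, so [F-] = 0.004671/0.07253 = 0.06441 M.
Kb = Kw/Ka = 1.0e-14 / 6.8 x 10^-4 = 1.47e-11.
[OH^-] = sqrt(Kb x [F-]) = sqrt(1.47e-11 x 0.06441) = 9.73e-7 M.
pOH = 6.01, so pH = 14.00 - 6.01 = 7.99.

7.99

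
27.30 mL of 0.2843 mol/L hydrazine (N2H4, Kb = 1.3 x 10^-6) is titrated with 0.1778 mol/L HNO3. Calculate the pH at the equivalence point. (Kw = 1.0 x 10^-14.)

4.54

n(N2H4) = 0.2843 x 0.02730 = 0.007761 mol; V(HNO3) at equivalence = 0.007761/0.1778 = 0.04365 L.
At equivalence the base is fully converted to N2H5+; total volume = 0.07095 L, so [N2H5+] = 0.007761/0.07095 = 0.1094 M.
Ka(N2H5+) = Kw/Kb = 1.0e-14 / 1.3 x 10^-6 = 7.69e-9.
[H^+] = sqrt(Ka x [N2H5+]) = sqrt(7.69e-9 x 0.1094) = 2.90e-5 M.
pH = -log(2.90e-5) = 4.54.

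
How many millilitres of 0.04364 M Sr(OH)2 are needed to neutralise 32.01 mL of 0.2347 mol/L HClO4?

86.1 mL

n(HClO4) = 0.2347 mol/L x 0.03201 L = 0.007513 mol.
The neutralisation is 2 HClO4 : 1 Sr(OH)2, so n(Sr(OH)2) = 0.007513 x 1/2 = 0.003756 mol.
V(Sr(OH)2) = 0.003756 / 0.04364 = 0.08608 L = 86.1 mL.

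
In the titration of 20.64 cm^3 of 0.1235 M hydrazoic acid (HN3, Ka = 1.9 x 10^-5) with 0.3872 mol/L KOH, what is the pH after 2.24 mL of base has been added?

4.43

Initial n(HN3) = 0.1235 x 0.02064 = 0.002549 mol.
n(KOH) added = 0.3872 x 0.002240 = 0.0008673 mol, converting that many moles of HN3 to N3-.
Remaining n(HN3) = 0.001682 mol; n(N3-) = 0.0008673 mol.
By Henderson-Hasselbalch, pH = pKa + log([A^-]/[HA]) = 4.72 + log(0.0008673/0.001682) = 4.72 + (-0.29) = 4.43.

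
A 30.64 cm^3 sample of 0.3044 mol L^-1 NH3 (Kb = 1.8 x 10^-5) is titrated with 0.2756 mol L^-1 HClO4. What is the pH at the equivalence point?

n(NH3) = 0.3044 x 0.03064 = 0.009327 mol; V(HClO4) at equivalence = 0.009327/0.2756 = 0.03384 L.
At equivalence the base is fully converted to NH4+; total volume = 0.06448 L, so [NH4+] = 0.009327/0.06448 = 0.1446 M.
Ka(NH4+) = Kw/Kb = 1.0e-14 / 1.8 x 10^-5 = 5.56e-10.
[H^+] = sqrt(Ka x [NH4+]) = sqrt(5.56e-10 x 0.1446) = 8.96e-6 M.
pH = -log(8.96e-6) = 5.05.

5.05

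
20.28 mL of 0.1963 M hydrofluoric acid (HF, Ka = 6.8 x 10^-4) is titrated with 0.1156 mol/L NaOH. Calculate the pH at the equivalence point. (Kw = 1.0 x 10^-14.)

n(HF) = 0.1963 x 0.02028 = 0.003981 mol; V(NaOH) at equivalence = 0.003981/0.1156 = 0.03444 L.
At equivalence all the acid is converted to F-; total volume = 0.02028 + 0.03444 = 0.05472 L, so [F-] = 0.003981/0.05472 = 0.07275 M.
Kb = Kw/Ka = 1.0e-14 / 6.8 x 10^-4 = 1.47e-11.
[OH^-] = sqrt(Kb x [F-]) = sqrt(1.47e-11 x 0.07275) = 1.03e-6 M.
pOH = 5.99, so pH = 14.00 - 5.99 = 8.01.

8.01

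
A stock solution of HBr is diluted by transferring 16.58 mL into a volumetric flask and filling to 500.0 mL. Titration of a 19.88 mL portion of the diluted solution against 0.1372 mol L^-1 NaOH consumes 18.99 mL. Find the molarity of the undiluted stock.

n(NaOH) = 0.1372 x 0.01899 = 0.002605 mol.
n(HBr) in the aliquot = 0.002605 mol.
[diluted HBr] = 0.002605 / 0.01988 = 0.1311 M.
Dilution factor = 500.0/16.58 = 30.16, so [stock] = 0.1311 x 30.16 = 3.95 M.

3.95 M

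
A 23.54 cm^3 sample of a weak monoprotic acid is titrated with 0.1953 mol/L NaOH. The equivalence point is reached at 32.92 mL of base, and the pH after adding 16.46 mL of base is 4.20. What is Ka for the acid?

6.3 x 10^-5

16.46 mL is half of the equivalence volume, so this is the half-equivalence point where [HA] = [A^-].
At half-equivalence pH = pKa, so pKa = 4.20.
Ka = 10^(-4.20) = 6.3 x 10^-5.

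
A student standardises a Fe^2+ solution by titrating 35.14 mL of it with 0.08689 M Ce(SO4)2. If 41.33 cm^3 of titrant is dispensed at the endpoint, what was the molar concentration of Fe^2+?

0.102 M

n(Ce(SO4)2) = 0.08689 x 0.04133 = 0.003591 mol.
From the balanced equation, 1 mol Ce(SO4)2 reacts with 1 mol Fe^2+, so n(Fe^2+) = 0.003591 x 1/1 = 0.003591 mol.
[Fe^2+] = 0.003591 / 0.03514 L = 0.102 M.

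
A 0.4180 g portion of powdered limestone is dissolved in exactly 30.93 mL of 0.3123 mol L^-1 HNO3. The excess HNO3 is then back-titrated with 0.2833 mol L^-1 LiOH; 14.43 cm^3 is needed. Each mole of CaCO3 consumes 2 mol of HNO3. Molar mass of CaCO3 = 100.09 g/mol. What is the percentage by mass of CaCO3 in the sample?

66.7%

Total n(HNO3) added = 0.3123 x 0.03093 = 0.009659 mol.
n(LiOH) used = 0.2833 x 0.01443 = 0.004088 mol, which equals the excess n(HNO3).
So n(HNO3) consumed by the sample = 0.009659 - 0.004088 = 0.005571 mol.
n(CaCO3) = 0.005571 / 2 = 0.002786 mol.
mass CaCO3 = 0.002786 x 100.09 = 0.2788 g, so %CaCO3 = 0.2788/0.4180 x 100 = 66.7%.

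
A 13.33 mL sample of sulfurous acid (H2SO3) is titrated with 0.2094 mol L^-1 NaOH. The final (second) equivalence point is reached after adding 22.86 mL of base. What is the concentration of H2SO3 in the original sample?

0.180 M

n(NaOH) = 0.2094 x 0.02286 = 0.004787 mol.
At the final (second) equivalence point, 2 mol OH^- react per mol H2SO3, so n(H2SO3) = 0.004787 / 2 = 0.002393 mol.
[H2SO3] = 0.002393 / 0.01333 L = 0.180 M.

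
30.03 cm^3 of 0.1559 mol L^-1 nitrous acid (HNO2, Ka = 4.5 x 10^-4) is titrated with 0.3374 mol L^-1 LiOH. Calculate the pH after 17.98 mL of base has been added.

n(acid) = 0.1559 x 0.03003 = 0.004682 mol; n(LiOH) added = 0.3374 x 0.01798 = 0.006066 mol.
Base is in excess by 0.006066 - 0.004682 = 0.001385 mol in a total volume of 0.04801 L.
[OH^-] = 0.001385/0.04801 = 0.02884 M, so pOH = 1.54 and pH = 14.00 - 1.54 = 12.46.

12.46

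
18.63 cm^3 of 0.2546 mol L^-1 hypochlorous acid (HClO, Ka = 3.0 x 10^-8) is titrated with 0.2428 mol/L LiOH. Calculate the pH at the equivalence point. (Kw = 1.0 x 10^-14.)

n(HClO) = 0.2546 x 0.01863 = 0.004743 mol; V(LiOH) at equivalence = 0.004743/0.2428 = 0.01954 L.
At equivalence all the acid is converted to ClO-; total volume = 0.01863 + 0.01954 = 0.03817 L, so [ClO-] = 0.004743/0.03817 = 0.1243 M.
Kb = Kw/Ka = 1.0e-14 / 3.0 x 10^-8 = 3.33e-7.
[OH^-] = sqrt(Kb x [ClO-]) = sqrt(3.33e-7 x 0.1243) = 0.000204 M.
pOH = 3.69, so pH = 14.00 - 3.69 = 10.31.

10.31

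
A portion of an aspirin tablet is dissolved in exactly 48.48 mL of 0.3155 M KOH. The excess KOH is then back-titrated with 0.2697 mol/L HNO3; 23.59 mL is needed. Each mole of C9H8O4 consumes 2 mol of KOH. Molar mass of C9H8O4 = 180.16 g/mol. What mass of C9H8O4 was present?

Total n(KOH) added = 0.3155 x 0.04848 = 0.01530 mol.
n(HNO3) used = 0.2697 x 0.02359 = 0.006362 mol, which equals the excess n(KOH).
So n(KOH) consumed by the sample = 0.01530 - 0.006362 = 0.008933 mol.
n(C9H8O4) = 0.008933 / 2 = 0.004467 mol.
mass = 0.004467 mol x 180.16 g/mol = 0.805 g.

0.805 g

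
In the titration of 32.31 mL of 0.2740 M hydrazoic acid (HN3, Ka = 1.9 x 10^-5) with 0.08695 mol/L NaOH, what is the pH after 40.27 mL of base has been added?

4.54

Initial n(HN3) = 0.2740 x 0.03231 = 0.008853 mol.
n(NaOH) added = 0.08695 x 0.04027 = 0.003501 mol, converting that many moles of HN3 to N3-.
Remaining n(HN3) = 0.005351 mol; n(N3-) = 0.003501 mol.
By Henderson-Hasselbalch, pH = pKa + log([A^-]/[HA]) = 4.72 + log(0.003501/0.005351) = 4.72 + (-0.18) = 4.54.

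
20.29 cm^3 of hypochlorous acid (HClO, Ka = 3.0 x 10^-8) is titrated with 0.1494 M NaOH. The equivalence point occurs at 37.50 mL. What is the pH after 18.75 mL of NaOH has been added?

18.75 mL is exactly half the equivalence volume (37.50/2), i.e. the half-equivalence point.
There, n(HA) = n(A^-), so pH = pKa = -log(3.0 x 10^-8) = 7.52.

7.52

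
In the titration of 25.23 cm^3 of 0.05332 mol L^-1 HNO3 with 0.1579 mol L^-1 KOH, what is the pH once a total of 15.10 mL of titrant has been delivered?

12.41

n(acid) = 0.05332 x 0.02523 = 0.001345 mol; n(KOH) added = 0.1579 x 0.01510 = 0.002384 mol.
Base is in excess by 0.002384 - 0.001345 = 0.001039 mol in a total volume of 0.04033 L.
[OH^-] = 0.001039/0.04033 = 0.02576 M, so pOH = 1.59 and pH = 14.00 - 1.59 = 12.41.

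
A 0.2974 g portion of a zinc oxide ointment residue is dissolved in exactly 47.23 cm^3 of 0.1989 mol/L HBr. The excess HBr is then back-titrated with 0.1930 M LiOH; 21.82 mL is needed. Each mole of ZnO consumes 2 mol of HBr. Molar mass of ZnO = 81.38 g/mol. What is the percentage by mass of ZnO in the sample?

70.9%

Total n(HBr) added = 0.1989 x 0.04723 = 0.009394 mol.
n(LiOH) used = 0.1930 x 0.02182 = 0.004211 mol, which equals the excess n(HBr).
So n(HBr) consumed by the sample = 0.009394 - 0.004211 = 0.005183 mol.
n(ZnO) = 0.005183 / 2 = 0.002591 mol.
mass ZnO = 0.002591 x 81.38 = 0.2109 g, so %ZnO = 0.2109/0.2974 x 100 = 70.9%.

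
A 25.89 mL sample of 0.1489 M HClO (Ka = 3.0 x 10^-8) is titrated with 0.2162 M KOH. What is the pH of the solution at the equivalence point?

10.23

n(HClO) = 0.1489 x 0.02589 = 0.003855 mol; V(KOH) at equivalence = 0.003855/0.2162 = 0.01783 L.
At equivalence all the acid is converted to ClO-; total volume = 0.02589 + 0.01783 = 0.04372 L, so [ClO-] = 0.003855/0.04372 = 0.08817 M.
Kb = Kw/Ka = 1.0e-14 / 3.0 x 10^-8 = 3.33e-7.
[OH^-] = sqrt(Kb x [ClO-]) = sqrt(3.33e-7 x 0.08817) = 0.000171 M.
pOH = 3.77, so pH = 14.00 - 3.77 = 10.23.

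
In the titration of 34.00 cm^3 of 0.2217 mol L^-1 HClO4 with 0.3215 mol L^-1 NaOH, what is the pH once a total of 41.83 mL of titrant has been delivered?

12.89

n(acid) = 0.2217 x 0.03400 = 0.007538 mol; n(NaOH) added = 0.3215 x 0.04183 = 0.01345 mol.
Base is in excess by 0.01345 - 0.007538 = 0.005911 mol in a total volume of 0.07583 L.
[OH^-] = 0.005911/0.07583 = 0.07794 M, so pOH = 1.11 and pH = 14.00 - 1.11 = 12.89.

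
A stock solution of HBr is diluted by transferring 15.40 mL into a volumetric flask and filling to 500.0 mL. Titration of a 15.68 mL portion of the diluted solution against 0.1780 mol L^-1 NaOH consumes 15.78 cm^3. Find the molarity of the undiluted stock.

n(NaOH) = 0.1780 x 0.01578 = 0.002809 mol.
n(HBr) in the aliquot = 0.002809 mol.
[diluted HBr] = 0.002809 / 0.01568 = 0.1791 M.
Dilution factor = 500.0/15.40 = 32.47, so [stock] = 0.1791 x 32.47 = 5.82 M.

5.82 M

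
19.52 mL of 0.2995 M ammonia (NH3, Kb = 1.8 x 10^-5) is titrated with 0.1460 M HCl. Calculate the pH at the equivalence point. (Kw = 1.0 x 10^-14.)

5.13

n(NH3) = 0.2995 x 0.01952 = 0.005846 mol; V(HCl) at equivalence = 0.005846/0.1460 = 0.04004 L.
At equivalence the base is fully converted to NH4+; total volume = 0.05956 L, so [NH4+] = 0.005846/0.05956 = 0.09815 M.
Ka(NH4+) = Kw/Kb = 1.0e-14 / 1.8 x 10^-5 = 5.56e-10.
[H^+] = sqrt(Ka x [NH4+]) = sqrt(5.56e-10 x 0.09815) = 7.38e-6 M.
pH = -log(7.38e-6) = 5.13.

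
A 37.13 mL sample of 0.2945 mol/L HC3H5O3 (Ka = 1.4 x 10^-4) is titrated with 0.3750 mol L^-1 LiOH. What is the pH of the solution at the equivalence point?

n(HC3H5O3) = 0.2945 x 0.03713 = 0.01093 mol; V(LiOH) at equivalence = 0.01093/0.3750 = 0.02916 L.
At equivalence all the acid is converted to C3H5O3-; total volume = 0.03713 + 0.02916 = 0.06629 L, so [C3H5O3-] = 0.01093/0.06629 = 0.1650 M.
Kb = Kw/Ka = 1.0e-14 / 1.4 x 10^-4 = 7.14e-11.
[OH^-] = sqrt(Kb x [C3H5O3-]) = sqrt(7.14e-11 x 0.1650) = 3.43e-6 M.
pOH = 5.46, so pH = 14.00 - 5.46 = 8.54.

8.54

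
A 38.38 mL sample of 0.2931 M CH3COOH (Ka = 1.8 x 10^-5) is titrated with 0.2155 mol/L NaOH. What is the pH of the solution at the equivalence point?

n(CH3COOH) = 0.2931 x 0.03838 = 0.01125 mol; V(NaOH) at equivalence = 0.01125/0.2155 = 0.05220 L.
At equivalence all the acid is converted to CH3COO-; total volume = 0.03838 + 0.05220 = 0.09058 L, so [CH3COO-] = 0.01125/0.09058 = 0.1242 M.
Kb = Kw/Ka = 1.0e-14 / 1.8 x 10^-5 = 5.56e-10.
[OH^-] = sqrt(Kb x [CH3COO-]) = sqrt(5.56e-10 x 0.1242) = 8.31e-6 M.
pOH = 5.08, so pH = 14.00 - 5.08 = 8.92.

8.92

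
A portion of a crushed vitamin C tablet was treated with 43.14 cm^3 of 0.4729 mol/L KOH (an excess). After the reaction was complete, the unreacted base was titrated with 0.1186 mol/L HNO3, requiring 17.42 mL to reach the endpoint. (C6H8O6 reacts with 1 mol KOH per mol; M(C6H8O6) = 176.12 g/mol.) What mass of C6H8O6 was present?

3.23 g

Total n(KOH) added = 0.4729 x 0.04314 = 0.02040 mol.
n(HNO3) used = 0.1186 x 0.01742 = 0.002066 mol, which equals the excess n(KOH).
So n(KOH) consumed by the sample = 0.02040 - 0.002066 = 0.01833 mol.
n(C6H8O6) = 0.01833 / 1 = 0.01833 mol.
mass = 0.01833 mol x 176.12 g/mol = 3.23 g.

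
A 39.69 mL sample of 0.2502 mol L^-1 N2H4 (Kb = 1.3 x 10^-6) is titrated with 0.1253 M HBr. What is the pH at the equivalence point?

4.60

n(N2H4) = 0.2502 x 0.03969 = 0.009930 mol; V(HBr) at equivalence = 0.009930/0.1253 = 0.07925 L.
At equivalence the base is fully converted to N2H5+; total volume = 0.1189 L, so [N2H5+] = 0.009930/0.1189 = 0.08349 M.
Ka(N2H5+) = Kw/Kb = 1.0e-14 / 1.3 x 10^-6 = 7.69e-9.
[H^+] = sqrt(Ka x [N2H5+]) = sqrt(7.69e-9 x 0.08349) = 2.53e-5 M.
pH = -log(2.53e-5) = 4.60.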